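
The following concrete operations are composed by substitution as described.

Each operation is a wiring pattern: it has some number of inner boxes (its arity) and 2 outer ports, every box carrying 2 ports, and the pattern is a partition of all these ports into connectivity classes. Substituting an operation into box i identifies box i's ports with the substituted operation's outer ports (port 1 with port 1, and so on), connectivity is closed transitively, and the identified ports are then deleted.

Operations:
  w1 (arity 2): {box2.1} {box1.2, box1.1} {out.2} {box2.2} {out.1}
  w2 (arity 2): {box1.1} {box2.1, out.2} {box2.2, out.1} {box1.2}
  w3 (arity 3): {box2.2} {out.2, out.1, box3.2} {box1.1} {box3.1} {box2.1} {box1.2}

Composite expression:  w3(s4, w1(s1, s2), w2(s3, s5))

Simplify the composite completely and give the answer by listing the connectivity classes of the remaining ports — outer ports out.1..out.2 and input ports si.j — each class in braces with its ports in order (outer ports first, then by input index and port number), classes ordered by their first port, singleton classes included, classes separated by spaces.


{out.1, out.2, s5.1} {s1.1, s1.2} {s2.1} {s2.2} {s3.1} {s3.2} {s4.1} {s4.2} {s5.2}

Reachability decides: close wires over w3-identified ports.
the subtree at w1 composes to {out.1} {out.2} {s1.1, s1.2} {s2.1} {s2.2} on (s1, s2); out.j = own outer ports
the subtree at w2 composes to {out.1, s5.2} {out.2, s5.1} {s3.1} {s3.2} on (s3, s5); out.j = own outer ports
the subtree at w3 composes to {out.1, out.2, s5.1} {s1.1, s1.2} {s2.1} {s2.2} {s3.1} {s3.2} {s4.1} {s4.2} {s5.2} on (s4, s1, s2, s3, s5); out.j = own outer ports


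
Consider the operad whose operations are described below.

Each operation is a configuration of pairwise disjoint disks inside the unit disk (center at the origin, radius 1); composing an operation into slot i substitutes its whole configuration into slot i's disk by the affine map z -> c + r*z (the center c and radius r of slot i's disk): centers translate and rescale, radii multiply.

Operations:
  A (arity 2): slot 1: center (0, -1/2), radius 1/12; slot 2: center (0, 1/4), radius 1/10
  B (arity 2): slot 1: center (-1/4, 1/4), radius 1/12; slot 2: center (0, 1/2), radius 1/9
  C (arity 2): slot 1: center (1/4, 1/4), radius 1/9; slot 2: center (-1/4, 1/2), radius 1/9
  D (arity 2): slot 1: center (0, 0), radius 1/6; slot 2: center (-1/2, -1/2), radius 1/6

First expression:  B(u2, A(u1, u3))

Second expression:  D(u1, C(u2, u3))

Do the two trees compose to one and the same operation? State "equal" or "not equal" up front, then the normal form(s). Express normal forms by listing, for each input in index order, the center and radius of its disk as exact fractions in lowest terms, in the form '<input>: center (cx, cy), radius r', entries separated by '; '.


The first composite normalizes to u1: center (0, 4/9), radius 1/108; u2: center (-1/4, 1/4), radius 1/12; u3: center (0, 19/36), radius 1/90
The second composite normalizes to u1: center (0, 0), radius 1/6; u2: center (-11/24, -11/24), radius 1/54; u3: center (-13/24, -5/12), radius 1/54
Distinct normal forms: not equal.

not equal; the first gives u1: center (0, 4/9), radius 1/108; u2: center (-1/4, 1/4), radius 1/12; u3: center (0, 19/36), radius 1/90 and the second u1: center (0, 0), radius 1/6; u2: center (-11/24, -11/24), radius 1/54; u3: center (-13/24, -5/12), radius 1/54


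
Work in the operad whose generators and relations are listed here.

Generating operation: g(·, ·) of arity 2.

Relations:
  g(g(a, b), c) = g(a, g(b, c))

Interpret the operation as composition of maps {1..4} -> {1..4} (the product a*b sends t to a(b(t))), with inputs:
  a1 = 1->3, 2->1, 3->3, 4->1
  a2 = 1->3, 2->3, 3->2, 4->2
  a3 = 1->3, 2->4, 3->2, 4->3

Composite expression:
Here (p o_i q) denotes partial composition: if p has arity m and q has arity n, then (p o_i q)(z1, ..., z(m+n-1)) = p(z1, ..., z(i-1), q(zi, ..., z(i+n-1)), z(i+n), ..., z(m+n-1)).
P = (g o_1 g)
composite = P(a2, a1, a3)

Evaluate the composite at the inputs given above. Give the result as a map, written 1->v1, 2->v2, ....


1->2, 2->3, 3->3, 4->2

g(a2, a1) = 1->2, 2->3, 3->2, 4->3
g(g(a2, a1), a3) = 1->2, 2->3, 3->3, 4->2


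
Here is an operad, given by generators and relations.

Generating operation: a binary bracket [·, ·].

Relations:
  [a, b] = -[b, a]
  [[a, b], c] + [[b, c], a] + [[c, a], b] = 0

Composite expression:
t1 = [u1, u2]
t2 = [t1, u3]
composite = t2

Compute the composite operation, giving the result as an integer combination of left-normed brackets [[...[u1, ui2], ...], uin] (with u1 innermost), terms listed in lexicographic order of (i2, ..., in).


[[u1, u2], u3]

A multilinear Lie element is pinned by u1-initial words (u1 innermost).
Composite bracket: [[u1, u2], u3]
Under [a, b] = ab - ba we get 4 signed associative words (2^2 = 4).
Words beginning with u1 determine it all:
  sign of u1u2u3 is +1, so it contributes +[[u1, u2], u3]


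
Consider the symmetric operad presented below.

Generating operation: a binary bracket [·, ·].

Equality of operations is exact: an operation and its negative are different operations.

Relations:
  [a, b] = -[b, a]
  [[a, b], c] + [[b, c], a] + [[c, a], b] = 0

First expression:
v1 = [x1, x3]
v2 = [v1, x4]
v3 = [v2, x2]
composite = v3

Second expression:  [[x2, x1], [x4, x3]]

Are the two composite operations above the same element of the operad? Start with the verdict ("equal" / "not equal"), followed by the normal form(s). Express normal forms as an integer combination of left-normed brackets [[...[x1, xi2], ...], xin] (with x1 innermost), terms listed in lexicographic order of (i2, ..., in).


not equal: they reduce to [[[x1, x3], x4], x2] and [[[x1, x2], x3], x4] - [[[x1, x2], x4], x3]

Reducing the first expression gives [[[x1, x3], x4], x2]
Reducing the second expression gives [[[x1, x2], x3], x4] - [[[x1, x2], x4], x3]
Different reductions; not equal.


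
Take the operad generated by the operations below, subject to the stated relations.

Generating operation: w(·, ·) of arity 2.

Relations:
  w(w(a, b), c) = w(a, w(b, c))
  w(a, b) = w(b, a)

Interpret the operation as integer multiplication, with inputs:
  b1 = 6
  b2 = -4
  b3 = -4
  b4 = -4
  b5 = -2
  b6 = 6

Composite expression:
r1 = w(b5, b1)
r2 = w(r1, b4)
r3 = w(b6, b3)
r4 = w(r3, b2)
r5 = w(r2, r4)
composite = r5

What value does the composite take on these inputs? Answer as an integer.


w(b5, b1) = -12
w(w(b5, b1), b4) = 48
w(b6, b3) = -24
w(w(b6, b3), b2) = 96
w(w(w(b5, b1), b4), w(w(b6, b3), b2)) = 4608

4608


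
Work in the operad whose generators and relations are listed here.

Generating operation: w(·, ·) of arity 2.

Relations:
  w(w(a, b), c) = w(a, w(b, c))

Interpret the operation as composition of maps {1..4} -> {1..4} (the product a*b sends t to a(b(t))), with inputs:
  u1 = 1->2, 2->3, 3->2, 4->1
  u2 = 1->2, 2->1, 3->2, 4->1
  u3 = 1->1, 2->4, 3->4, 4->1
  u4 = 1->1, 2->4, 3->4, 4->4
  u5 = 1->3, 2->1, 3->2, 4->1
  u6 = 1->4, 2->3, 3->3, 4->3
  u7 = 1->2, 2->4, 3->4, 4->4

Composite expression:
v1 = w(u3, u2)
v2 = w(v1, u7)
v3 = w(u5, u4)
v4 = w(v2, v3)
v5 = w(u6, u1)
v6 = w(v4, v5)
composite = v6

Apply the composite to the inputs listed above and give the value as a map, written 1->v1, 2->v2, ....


1->1, 2->1, 3->1, 4->1

w(u3, u2) = 1->4, 2->1, 3->4, 4->1
w(w(u3, u2), u7) = 1->1, 2->1, 3->1, 4->1
w(u5, u4) = 1->3, 2->1, 3->1, 4->1
w(w(w(u3, u2), u7), w(u5, u4)) = 1->1, 2->1, 3->1, 4->1
w(u6, u1) = 1->3, 2->3, 3->3, 4->4
w(w(w(w(u3, u2), u7), w(u5, u4)), w(u6, u1)) = 1->1, 2->1, 3->1, 4->1


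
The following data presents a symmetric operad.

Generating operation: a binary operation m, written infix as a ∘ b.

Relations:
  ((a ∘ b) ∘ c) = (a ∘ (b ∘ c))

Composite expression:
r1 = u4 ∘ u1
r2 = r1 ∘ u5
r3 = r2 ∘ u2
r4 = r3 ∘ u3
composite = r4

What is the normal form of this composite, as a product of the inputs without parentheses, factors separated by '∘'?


u4 ∘ u1 ∘ u5 ∘ u2 ∘ u3


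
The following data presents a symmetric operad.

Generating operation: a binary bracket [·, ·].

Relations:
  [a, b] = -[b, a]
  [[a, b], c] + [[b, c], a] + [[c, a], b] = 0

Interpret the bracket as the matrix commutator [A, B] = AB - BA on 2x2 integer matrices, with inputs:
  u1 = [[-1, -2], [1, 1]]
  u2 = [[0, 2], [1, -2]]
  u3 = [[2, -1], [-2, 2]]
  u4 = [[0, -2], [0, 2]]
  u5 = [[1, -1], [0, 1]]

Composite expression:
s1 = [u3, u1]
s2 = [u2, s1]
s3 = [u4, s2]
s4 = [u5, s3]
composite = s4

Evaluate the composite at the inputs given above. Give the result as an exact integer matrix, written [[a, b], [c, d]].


[[36, 72], [0, -36]]

[u3, u1] = [[-5, -2], [4, 5]]
[u2, [u3, u1]] = [[10, 16], [-18, -10]]
[u4, [u2, [u3, u1]]] = [[36, 8], [-36, -36]]
[u5, [u4, [u2, [u3, u1]]]] = [[36, 72], [0, -36]]


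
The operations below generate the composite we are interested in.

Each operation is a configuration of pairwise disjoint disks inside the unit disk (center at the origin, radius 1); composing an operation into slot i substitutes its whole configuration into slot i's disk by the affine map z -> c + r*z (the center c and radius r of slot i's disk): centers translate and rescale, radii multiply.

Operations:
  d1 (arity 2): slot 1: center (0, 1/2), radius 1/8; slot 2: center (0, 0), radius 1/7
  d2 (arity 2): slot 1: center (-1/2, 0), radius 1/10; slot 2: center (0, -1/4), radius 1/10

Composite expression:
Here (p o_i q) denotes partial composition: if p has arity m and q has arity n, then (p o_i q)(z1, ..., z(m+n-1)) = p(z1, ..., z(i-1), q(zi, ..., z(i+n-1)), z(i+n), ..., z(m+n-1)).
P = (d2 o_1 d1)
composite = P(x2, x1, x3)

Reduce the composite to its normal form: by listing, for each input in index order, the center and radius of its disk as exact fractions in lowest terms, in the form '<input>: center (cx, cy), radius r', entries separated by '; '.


x1: center (-1/2, 0), radius 1/70; x2: center (-1/2, 1/20), radius 1/80; x3: center (0, -1/4), radius 1/10

Nesting under d2 composes maps z -> c + r*z down each x-path.
input x2: composing its 2 substitution steps yields center (-1/2, 1/20), radius 1/80
input x1: composing its 2 substitution steps yields center (-1/2, 0), radius 1/70
input x3: composing its 1 substitution step yields center (0, -1/4), radius 1/10


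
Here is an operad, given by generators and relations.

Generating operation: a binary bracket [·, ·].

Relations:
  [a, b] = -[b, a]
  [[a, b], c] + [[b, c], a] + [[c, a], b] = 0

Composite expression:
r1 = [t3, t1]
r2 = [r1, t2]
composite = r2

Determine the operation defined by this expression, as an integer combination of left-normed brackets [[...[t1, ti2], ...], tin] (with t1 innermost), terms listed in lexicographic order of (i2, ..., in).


-[[t1, t3], t2]

Skip Jacobi rewriting: expand, keep t1-initial words, read off terms.
Composite bracket: [[t3, t1], t2]
Each bracket splits as ab - ba, giving 4 signed words (2^2 = 4).
Collect the words opening with t1:
  sign of t1t3t2 is -1, so it contributes -[[t1, t3], t2]


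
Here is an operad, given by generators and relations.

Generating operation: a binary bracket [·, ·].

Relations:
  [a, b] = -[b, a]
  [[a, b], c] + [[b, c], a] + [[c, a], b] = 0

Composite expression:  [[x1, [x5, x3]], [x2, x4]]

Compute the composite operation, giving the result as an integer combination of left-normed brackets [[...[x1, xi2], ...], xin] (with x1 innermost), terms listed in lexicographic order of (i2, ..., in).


Skip Jacobi rewriting: expand, keep x1-initial words, read off terms.
Composite bracket: [[x1, [x5, x3]], [x2, x4]]
Expanding via [a, b] = ab - ba: 16 signed words (2^4 = 16).
Words beginning with x1 determine it all:
  sign of x1x3x5x2x4 is -1, so it contributes -[[[[x1, x3], x5], x2], x4]
  sign of x1x3x5x4x2 is +1, so it contributes +[[[[x1, x3], x5], x4], x2]
  sign of x1x5x3x2x4 is +1, so it contributes +[[[[x1, x5], x3], x2], x4]
  sign of x1x5x3x4x2 is -1, so it contributes -[[[[x1, x5], x3], x4], x2]

-[[[[x1, x3], x5], x2], x4] + [[[[x1, x3], x5], x4], x2] + [[[[x1, x5], x3], x2], x4] - [[[[x1, x5], x3], x4], x2]


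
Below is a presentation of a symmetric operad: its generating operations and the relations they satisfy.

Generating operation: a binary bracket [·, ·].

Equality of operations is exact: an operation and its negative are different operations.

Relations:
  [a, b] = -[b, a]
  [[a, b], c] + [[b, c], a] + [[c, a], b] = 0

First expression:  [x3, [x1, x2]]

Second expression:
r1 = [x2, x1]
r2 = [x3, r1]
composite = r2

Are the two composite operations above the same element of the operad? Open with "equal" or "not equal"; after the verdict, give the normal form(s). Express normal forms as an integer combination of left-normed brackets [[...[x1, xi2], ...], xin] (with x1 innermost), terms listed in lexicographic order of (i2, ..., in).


In normal form, the first expression is -[[x1, x2], x3]
In normal form, the second expression is [[x1, x2], x3]
They disagree, so not equal.

not equal — first -[[x1, x2], x3], second [[x1, x2], x3]


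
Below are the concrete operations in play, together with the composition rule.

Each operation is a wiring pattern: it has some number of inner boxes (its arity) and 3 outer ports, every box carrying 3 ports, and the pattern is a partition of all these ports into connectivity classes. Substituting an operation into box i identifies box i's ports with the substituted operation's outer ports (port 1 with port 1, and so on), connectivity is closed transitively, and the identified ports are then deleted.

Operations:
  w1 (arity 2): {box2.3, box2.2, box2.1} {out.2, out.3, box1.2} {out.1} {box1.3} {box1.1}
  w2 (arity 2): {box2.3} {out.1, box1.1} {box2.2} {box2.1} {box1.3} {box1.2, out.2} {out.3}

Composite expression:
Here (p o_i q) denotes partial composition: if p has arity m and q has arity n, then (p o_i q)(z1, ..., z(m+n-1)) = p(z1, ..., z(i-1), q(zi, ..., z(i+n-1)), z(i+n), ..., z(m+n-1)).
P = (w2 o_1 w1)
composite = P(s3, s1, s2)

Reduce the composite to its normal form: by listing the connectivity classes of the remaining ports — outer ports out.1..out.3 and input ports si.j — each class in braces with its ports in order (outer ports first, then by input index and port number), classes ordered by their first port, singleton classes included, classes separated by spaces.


{out.1} {out.2, s3.2} {out.3} {s1.1, s1.2, s1.3} {s2.1} {s2.2} {s2.3} {s3.1} {s3.3}

Connectivity passes through glued w2-boundaries; trace each wire chain.
through w1, on inputs (s3, s1): {out.1} {out.2, out.3, s3.2} {s1.1, s1.2, s1.3} {s3.1} {s3.3} (out.j = stage outer ports)
through w2, on inputs (s3, s1, s2): {out.1} {out.2, s3.2} {out.3} {s1.1, s1.2, s1.3} {s2.1} {s2.2} {s2.3} {s3.1} {s3.3} (out.j = stage outer ports)


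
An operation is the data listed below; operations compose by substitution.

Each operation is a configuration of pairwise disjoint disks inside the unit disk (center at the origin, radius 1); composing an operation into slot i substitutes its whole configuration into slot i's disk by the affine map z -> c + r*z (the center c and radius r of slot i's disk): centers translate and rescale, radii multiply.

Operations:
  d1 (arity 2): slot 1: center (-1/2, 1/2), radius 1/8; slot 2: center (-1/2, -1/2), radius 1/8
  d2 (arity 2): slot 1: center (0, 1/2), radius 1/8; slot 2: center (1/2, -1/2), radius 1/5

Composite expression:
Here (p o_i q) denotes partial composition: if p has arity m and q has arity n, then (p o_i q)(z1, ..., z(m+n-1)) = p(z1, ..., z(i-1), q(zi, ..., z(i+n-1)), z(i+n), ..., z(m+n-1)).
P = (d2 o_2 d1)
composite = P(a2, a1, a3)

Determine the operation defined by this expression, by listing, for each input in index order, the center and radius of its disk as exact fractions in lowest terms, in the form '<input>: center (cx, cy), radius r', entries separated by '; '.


a1: center (2/5, -2/5), radius 1/40; a2: center (0, 1/2), radius 1/8; a3: center (2/5, -3/5), radius 1/40


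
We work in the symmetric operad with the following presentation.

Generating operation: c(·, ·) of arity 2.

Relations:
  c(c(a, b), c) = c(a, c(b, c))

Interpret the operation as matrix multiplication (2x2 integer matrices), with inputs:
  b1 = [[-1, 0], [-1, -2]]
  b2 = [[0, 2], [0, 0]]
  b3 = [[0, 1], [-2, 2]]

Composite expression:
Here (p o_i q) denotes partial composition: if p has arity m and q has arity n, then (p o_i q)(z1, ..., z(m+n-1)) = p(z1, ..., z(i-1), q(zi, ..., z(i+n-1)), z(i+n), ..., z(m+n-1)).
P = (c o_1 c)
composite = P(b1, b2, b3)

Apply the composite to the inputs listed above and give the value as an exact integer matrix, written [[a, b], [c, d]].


[[4, -4], [4, -4]]

c(b1, b2) = [[0, -2], [0, -2]]
c(c(b1, b2), b3) = [[4, -4], [4, -4]]


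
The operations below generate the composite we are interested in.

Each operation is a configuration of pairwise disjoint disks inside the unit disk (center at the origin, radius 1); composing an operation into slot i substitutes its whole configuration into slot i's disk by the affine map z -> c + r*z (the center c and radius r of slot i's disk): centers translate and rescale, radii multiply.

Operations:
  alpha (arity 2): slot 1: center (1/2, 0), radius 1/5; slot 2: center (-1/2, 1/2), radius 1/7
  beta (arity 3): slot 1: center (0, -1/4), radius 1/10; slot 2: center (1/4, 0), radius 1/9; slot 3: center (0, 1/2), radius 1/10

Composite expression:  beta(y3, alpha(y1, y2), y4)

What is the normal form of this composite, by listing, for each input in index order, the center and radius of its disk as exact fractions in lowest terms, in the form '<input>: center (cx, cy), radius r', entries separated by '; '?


Each y-disk chains the slot maps above it in beta; radii multiply.
y3 passes through 1 substitution, ending at center (0, -1/4), radius 1/10
y1 passes through 2 substitutions, ending at center (11/36, 0), radius 1/45
y2 passes through 2 substitutions, ending at center (7/36, 1/18), radius 1/63
y4 passes through 1 substitution, ending at center (0, 1/2), radius 1/10

y1: center (11/36, 0), radius 1/45; y2: center (7/36, 1/18), radius 1/63; y3: center (0, -1/4), radius 1/10; y4: center (0, 1/2), radius 1/10


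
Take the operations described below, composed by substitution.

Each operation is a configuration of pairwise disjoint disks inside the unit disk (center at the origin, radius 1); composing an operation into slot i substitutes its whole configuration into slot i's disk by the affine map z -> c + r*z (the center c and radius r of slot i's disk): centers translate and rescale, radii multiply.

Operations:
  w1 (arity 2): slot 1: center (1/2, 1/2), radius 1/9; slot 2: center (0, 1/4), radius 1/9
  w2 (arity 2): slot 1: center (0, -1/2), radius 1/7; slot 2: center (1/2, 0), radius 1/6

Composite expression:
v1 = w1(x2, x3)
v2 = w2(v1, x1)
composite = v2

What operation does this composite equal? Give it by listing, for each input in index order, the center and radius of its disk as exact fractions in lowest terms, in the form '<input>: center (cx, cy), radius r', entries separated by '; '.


x1: center (1/2, 0), radius 1/6; x2: center (1/14, -3/7), radius 1/63; x3: center (0, -13/28), radius 1/63

Nesting under w2 composes maps z -> c + r*z down each x-path.
for x2, the 2-step affine chain lands on center (1/14, -3/7), radius 1/63
for x3, the 2-step affine chain lands on center (0, -13/28), radius 1/63
for x1, the 1-step affine chain lands on center (1/2, 0), radius 1/6


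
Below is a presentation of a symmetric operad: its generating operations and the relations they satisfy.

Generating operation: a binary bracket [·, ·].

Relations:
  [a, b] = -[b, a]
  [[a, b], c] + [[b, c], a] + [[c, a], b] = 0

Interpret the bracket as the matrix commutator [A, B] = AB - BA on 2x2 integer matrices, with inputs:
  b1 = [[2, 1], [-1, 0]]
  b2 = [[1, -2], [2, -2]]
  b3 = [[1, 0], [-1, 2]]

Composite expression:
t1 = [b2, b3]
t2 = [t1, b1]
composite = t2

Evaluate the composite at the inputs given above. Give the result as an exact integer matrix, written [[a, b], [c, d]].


[[1, 8], [6, -1]]

[b2, b3] = [[2, -2], [1, -2]]
[[b2, b3], b1] = [[1, 8], [6, -1]]


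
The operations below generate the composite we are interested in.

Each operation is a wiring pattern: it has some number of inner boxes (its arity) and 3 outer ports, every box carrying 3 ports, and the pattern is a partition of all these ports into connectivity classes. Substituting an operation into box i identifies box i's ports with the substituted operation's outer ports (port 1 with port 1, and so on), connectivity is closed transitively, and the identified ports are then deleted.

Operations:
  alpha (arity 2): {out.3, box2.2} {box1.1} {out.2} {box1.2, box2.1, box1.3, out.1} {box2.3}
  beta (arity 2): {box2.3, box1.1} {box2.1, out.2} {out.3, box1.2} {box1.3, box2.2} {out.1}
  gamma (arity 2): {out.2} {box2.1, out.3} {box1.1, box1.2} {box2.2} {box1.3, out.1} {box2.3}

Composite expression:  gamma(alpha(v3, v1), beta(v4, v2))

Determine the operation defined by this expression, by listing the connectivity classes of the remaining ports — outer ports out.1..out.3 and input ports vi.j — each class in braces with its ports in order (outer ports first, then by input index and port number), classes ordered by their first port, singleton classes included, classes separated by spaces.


Connectivity passes through glued gamma-boundaries; trace each wire chain.
after alpha, the pattern on (v3, v1) reads {out.1, v1.1, v3.2, v3.3} {out.2} {out.3, v1.2} {v1.3} {v3.1} (out.j = its outer ports)
after beta, the pattern on (v4, v2) reads {out.1} {out.2, v2.1} {out.3, v4.2} {v2.2, v4.3} {v2.3, v4.1} (out.j = its outer ports)
after gamma, the pattern on (v3, v1, v4, v2) reads {out.1, v1.2} {out.2} {out.3} {v1.1, v3.2, v3.3} {v1.3} {v2.1} {v2.2, v4.3} {v2.3, v4.1} {v3.1} {v4.2} (out.j = its outer ports)

{out.1, v1.2} {out.2} {out.3} {v1.1, v3.2, v3.3} {v1.3} {v2.1} {v2.2, v4.3} {v2.3, v4.1} {v3.1} {v4.2}


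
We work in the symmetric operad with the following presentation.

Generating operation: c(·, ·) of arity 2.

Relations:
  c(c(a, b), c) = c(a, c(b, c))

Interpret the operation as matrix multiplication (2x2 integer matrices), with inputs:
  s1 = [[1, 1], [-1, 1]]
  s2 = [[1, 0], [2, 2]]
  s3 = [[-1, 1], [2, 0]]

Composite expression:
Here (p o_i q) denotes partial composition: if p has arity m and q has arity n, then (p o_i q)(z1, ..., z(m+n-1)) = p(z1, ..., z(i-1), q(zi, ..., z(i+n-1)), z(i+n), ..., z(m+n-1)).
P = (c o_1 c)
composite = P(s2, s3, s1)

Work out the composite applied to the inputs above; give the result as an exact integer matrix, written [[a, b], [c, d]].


[[-2, 0], [0, 4]]

c(s2, s3) = [[-1, 1], [2, 2]]
c(c(s2, s3), s1) = [[-2, 0], [0, 4]]


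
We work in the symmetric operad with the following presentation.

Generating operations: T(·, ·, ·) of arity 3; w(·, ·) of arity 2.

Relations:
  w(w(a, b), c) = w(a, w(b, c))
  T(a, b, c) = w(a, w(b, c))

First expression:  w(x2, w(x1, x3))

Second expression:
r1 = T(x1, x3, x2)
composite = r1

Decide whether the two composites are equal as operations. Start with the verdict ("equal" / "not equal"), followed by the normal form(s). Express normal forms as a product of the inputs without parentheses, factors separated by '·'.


not equal; the first gives x2 · x1 · x3 and the second x1 · x3 · x2

Normal form of the first expression: x2 · x1 · x3
Normal form of the second expression: x1 · x3 · x2
Distinct normal forms: not equal.


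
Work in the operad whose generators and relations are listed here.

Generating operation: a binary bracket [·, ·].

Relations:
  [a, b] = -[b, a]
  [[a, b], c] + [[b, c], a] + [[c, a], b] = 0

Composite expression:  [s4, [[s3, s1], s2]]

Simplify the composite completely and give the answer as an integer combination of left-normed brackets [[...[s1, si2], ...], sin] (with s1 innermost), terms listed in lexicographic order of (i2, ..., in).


[[[s1, s3], s2], s4]


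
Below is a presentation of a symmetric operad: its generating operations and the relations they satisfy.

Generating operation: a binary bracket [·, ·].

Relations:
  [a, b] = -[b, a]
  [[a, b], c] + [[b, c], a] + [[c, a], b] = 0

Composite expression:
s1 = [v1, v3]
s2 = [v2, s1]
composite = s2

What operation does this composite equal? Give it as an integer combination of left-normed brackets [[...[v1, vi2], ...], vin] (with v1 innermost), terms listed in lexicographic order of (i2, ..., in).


-[[v1, v3], v2]


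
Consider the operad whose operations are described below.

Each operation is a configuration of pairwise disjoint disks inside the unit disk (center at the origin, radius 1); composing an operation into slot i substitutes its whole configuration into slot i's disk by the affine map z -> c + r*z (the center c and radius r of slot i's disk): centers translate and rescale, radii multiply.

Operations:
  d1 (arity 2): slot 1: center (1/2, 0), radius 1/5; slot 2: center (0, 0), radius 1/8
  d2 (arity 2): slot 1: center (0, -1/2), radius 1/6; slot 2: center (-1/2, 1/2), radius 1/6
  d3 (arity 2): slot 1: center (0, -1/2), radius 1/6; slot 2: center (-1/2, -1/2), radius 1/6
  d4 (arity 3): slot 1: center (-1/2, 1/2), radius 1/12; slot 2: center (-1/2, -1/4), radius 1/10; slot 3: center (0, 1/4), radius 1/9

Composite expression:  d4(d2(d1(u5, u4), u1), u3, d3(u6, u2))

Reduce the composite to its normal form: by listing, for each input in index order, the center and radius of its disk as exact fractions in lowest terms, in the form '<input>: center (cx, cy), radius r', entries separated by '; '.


Nesting under d4 composes maps z -> c + r*z down each u-path.
u5: after 3 affine steps, its disk has center (-71/144, 11/24), radius 1/360
u4: after 3 affine steps, its disk has center (-1/2, 11/24), radius 1/576
u1: after 2 affine steps, its disk has center (-13/24, 13/24), radius 1/72
u3: after 1 affine step, its disk has center (-1/2, -1/4), radius 1/10
u6: after 2 affine steps, its disk has center (0, 7/36), radius 1/54
u2: after 2 affine steps, its disk has center (-1/18, 7/36), radius 1/54

u1: center (-13/24, 13/24), radius 1/72; u2: center (-1/18, 7/36), radius 1/54; u3: center (-1/2, -1/4), radius 1/10; u4: center (-1/2, 11/24), radius 1/576; u5: center (-71/144, 11/24), radius 1/360; u6: center (0, 7/36), radius 1/54


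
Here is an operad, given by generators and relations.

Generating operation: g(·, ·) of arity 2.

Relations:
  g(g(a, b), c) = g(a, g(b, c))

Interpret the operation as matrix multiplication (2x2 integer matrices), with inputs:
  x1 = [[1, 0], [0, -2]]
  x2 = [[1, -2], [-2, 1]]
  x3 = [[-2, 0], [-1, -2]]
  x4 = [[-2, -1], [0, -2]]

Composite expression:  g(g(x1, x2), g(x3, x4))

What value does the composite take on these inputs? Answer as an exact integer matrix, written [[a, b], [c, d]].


g(x1, x2) = [[1, -2], [4, -2]]
g(x3, x4) = [[4, 2], [2, 5]]
g(g(x1, x2), g(x3, x4)) = [[0, -8], [12, -2]]

[[0, -8], [12, -2]]


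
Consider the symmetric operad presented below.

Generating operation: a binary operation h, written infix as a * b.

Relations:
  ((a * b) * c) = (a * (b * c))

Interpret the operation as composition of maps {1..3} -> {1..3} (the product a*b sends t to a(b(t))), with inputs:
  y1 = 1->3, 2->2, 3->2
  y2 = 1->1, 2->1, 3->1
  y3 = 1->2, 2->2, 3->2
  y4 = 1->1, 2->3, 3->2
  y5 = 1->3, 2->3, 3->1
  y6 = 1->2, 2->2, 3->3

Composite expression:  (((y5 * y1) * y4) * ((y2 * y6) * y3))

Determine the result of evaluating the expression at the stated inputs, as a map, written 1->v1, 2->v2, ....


1->1, 2->1, 3->1

(y5 * y1) = 1->1, 2->3, 3->3
((y5 * y1) * y4) = 1->1, 2->3, 3->3
(y2 * y6) = 1->1, 2->1, 3->1
((y2 * y6) * y3) = 1->1, 2->1, 3->1
(((y5 * y1) * y4) * ((y2 * y6) * y3)) = 1->1, 2->1, 3->1


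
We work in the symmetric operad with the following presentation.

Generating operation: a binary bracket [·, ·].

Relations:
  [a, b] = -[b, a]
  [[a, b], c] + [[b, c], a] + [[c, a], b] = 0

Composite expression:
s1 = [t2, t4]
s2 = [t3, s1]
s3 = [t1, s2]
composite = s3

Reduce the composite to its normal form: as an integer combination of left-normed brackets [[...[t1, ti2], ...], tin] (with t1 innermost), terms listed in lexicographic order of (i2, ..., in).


In the tensor algebra, words opening t1 carry the t1-anchored form.
Composite bracket: [t1, [t3, [t2, t4]]]
Expanding via [a, b] = ab - ba: 8 signed words (2^3 = 8).
Keep just the words that open with t1:
  t1t2t4t3 appears with sign -1, giving the term -[[[t1, t2], t4], t3]
  t1t3t2t4 appears with sign +1, giving the term +[[[t1, t3], t2], t4]
  t1t3t4t2 appears with sign -1, giving the term -[[[t1, t3], t4], t2]
  t1t4t2t3 appears with sign +1, giving the term +[[[t1, t4], t2], t3]

-[[[t1, t2], t4], t3] + [[[t1, t3], t2], t4] - [[[t1, t3], t4], t2] + [[[t1, t4], t2], t3]


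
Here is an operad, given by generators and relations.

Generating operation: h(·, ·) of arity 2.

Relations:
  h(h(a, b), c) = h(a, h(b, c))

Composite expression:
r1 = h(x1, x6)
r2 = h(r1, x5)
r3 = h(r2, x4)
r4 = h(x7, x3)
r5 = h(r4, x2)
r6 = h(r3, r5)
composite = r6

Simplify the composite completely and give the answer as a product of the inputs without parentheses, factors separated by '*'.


The h-tree's shape is irrelevant; the x-reading-order decides.
h(x1, x6) spells out as x1 * x6
h(h(x1, x6), x5) spells out as x1 * x6 * x5
h(h(h(x1, x6), x5), x4) spells out as x1 * x6 * x5 * x4
h(x7, x3) spells out as x7 * x3
h(h(x7, x3), x2) spells out as x7 * x3 * x2
h(h(h(h(x1, x6), x5), x4), h(h(x7, x3), x2)) spells out as x1 * x6 * x5 * x4 * x7 * x3 * x2

x1 * x6 * x5 * x4 * x7 * x3 * x2


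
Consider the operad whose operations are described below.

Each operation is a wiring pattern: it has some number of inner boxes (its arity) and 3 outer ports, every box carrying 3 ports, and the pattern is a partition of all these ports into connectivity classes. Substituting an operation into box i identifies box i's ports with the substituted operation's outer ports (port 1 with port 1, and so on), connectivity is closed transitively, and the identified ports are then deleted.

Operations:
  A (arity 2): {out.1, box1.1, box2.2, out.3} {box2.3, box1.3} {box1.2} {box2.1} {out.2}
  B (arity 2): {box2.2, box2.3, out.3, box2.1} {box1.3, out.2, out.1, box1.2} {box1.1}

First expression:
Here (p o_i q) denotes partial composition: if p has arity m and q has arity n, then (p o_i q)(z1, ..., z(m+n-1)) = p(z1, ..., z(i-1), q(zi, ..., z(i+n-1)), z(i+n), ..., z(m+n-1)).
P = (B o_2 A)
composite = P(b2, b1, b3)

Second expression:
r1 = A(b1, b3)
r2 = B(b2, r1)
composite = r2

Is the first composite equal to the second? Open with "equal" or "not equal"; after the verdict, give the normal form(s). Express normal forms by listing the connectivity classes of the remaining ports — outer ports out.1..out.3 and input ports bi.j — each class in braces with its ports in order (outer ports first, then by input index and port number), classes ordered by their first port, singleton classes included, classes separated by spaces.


equal; the common form is {out.1, out.2, b2.2, b2.3} {out.3, b1.1, b3.2} {b1.2} {b1.3, b3.3} {b2.1} {b3.1}

The first expression, normalized: {out.1, out.2, b2.2, b2.3} {out.3, b1.1, b3.2} {b1.2} {b1.3, b3.3} {b2.1} {b3.1}
The second expression, normalized: {out.1, out.2, b2.2, b2.3} {out.3, b1.1, b3.2} {b1.2} {b1.3, b3.3} {b2.1} {b3.1}
Both agree, so they are equal.


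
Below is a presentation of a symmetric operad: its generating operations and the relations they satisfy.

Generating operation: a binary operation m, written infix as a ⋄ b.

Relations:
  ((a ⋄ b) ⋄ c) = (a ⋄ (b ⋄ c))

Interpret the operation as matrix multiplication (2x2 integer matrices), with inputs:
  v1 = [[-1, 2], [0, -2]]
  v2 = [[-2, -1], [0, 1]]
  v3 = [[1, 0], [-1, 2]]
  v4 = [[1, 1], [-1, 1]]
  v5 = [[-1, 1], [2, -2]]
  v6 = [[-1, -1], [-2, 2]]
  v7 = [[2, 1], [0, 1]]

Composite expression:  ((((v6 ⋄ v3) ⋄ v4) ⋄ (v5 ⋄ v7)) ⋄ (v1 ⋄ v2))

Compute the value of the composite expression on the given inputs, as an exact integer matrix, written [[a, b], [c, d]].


[[-24, -36], [32, 48]]


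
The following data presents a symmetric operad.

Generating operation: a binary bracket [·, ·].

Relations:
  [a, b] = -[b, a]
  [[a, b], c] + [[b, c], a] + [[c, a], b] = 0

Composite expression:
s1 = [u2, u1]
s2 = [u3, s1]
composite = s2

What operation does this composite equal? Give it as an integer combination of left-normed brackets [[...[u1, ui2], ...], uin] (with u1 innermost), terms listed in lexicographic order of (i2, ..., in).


[[u1, u2], u3]


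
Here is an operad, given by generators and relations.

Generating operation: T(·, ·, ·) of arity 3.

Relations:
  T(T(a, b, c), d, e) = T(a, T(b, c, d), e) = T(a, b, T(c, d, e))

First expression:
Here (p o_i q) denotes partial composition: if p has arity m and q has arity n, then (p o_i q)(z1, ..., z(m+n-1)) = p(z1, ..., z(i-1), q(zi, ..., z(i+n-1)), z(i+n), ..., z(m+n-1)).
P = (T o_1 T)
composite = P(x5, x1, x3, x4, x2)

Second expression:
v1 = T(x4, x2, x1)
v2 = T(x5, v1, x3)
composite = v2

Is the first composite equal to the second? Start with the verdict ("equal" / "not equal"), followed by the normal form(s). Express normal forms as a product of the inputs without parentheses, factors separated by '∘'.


not equal; first: x5 ∘ x1 ∘ x3 ∘ x4 ∘ x2; second: x5 ∘ x4 ∘ x2 ∘ x1 ∘ x3

In normal form, the first expression is x5 ∘ x1 ∘ x3 ∘ x4 ∘ x2
In normal form, the second expression is x5 ∘ x4 ∘ x2 ∘ x1 ∘ x3
No match — not equal.


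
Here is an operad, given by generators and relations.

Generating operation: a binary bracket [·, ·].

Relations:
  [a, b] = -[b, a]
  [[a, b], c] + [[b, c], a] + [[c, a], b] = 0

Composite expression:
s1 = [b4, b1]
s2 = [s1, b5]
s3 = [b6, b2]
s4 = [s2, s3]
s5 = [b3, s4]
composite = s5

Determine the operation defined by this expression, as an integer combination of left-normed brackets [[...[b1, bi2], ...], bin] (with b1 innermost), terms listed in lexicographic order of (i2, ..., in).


-[[[[[b1, b4], b5], b2], b6], b3] + [[[[[b1, b4], b5], b6], b2], b3]

In the tensor algebra, words opening b1 carry the b1-anchored form.
Composite bracket: [b3, [[[b4, b1], b5], [b6, b2]]]
Under [a, b] = ab - ba we get 32 signed associative words (2^5 = 32).
Keep just the words that open with b1:
  the word b1b4b5b2b6b3 carries sign -1 and contributes -[[[[[b1, b4], b5], b2], b6], b3]
  the word b1b4b5b6b2b3 carries sign +1 and contributes +[[[[[b1, b4], b5], b6], b2], b3]


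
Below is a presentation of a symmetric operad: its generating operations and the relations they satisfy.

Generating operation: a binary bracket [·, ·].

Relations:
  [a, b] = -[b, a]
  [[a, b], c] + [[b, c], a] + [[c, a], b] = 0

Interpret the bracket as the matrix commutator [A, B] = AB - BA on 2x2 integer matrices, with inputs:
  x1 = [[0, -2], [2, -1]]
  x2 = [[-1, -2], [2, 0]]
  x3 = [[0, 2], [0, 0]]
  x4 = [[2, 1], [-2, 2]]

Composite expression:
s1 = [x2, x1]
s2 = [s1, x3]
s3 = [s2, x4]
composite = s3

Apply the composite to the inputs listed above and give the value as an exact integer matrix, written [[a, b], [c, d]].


[x2, x1] = [[0, 4], [4, 0]]
[[x2, x1], x3] = [[-8, 0], [0, 8]]
[[[x2, x1], x3], x4] = [[0, -16], [-32, 0]]

[[0, -16], [-32, 0]]


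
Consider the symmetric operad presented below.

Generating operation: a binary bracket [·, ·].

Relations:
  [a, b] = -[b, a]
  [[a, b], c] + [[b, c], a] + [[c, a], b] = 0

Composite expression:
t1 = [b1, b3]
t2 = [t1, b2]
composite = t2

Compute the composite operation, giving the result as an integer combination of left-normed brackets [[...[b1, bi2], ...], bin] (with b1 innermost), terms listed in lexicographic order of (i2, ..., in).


[[b1, b3], b2]


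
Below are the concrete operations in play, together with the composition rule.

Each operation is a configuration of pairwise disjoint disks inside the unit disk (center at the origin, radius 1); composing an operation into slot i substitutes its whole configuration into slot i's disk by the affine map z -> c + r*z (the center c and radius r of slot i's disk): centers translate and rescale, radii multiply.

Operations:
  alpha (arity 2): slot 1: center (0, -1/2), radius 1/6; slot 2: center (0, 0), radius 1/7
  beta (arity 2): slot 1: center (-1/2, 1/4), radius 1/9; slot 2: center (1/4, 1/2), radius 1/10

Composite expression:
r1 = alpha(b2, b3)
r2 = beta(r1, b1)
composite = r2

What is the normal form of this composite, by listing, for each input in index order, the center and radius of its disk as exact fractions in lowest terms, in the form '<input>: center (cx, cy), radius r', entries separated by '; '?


b1: center (1/4, 1/2), radius 1/10; b2: center (-1/2, 7/36), radius 1/54; b3: center (-1/2, 1/4), radius 1/63

Each b-disk chains the slot maps above it in beta; radii multiply.
b2: after 2 affine steps, its disk has center (-1/2, 7/36), radius 1/54
b3: after 2 affine steps, its disk has center (-1/2, 1/4), radius 1/63
b1: after 1 affine step, its disk has center (1/4, 1/2), radius 1/10


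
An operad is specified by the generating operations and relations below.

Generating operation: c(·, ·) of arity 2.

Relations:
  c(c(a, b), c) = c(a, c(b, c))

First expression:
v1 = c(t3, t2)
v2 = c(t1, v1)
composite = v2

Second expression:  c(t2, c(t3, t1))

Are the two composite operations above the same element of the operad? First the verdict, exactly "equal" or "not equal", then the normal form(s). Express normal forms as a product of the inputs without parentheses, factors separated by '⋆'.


not equal — first t1 ⋆ t3 ⋆ t2, second t2 ⋆ t3 ⋆ t1

The first expression, normalized: t1 ⋆ t3 ⋆ t2
The second expression, normalized: t2 ⋆ t3 ⋆ t1
No match — not equal.


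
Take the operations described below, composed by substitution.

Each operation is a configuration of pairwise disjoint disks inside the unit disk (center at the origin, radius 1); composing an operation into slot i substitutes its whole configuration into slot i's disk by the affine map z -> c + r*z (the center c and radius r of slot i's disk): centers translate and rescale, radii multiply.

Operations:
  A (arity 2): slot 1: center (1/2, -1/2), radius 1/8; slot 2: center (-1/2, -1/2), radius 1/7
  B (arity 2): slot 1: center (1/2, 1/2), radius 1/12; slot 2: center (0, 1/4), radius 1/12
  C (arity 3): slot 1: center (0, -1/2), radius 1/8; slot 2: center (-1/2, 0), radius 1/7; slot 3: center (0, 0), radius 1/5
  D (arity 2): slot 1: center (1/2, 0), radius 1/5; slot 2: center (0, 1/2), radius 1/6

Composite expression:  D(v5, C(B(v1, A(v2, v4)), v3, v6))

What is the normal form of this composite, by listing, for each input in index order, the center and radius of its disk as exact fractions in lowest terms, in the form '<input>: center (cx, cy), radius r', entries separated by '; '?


Affine substitution under D: radii multiply and v-centers shift.
v5 passes through 1 substitution, ending at center (1/2, 0), radius 1/5
v1 passes through 3 substitutions, ending at center (1/96, 41/96), radius 1/576
v2 passes through 4 substitutions, ending at center (1/1152, 485/1152), radius 1/4608
v4 passes through 4 substitutions, ending at center (-1/1152, 485/1152), radius 1/4032
v3 passes through 2 substitutions, ending at center (-1/12, 1/2), radius 1/42
v6 passes through 2 substitutions, ending at center (0, 1/2), radius 1/30

v1: center (1/96, 41/96), radius 1/576; v2: center (1/1152, 485/1152), radius 1/4608; v3: center (-1/12, 1/2), radius 1/42; v4: center (-1/1152, 485/1152), radius 1/4032; v5: center (1/2, 0), radius 1/5; v6: center (0, 1/2), radius 1/30


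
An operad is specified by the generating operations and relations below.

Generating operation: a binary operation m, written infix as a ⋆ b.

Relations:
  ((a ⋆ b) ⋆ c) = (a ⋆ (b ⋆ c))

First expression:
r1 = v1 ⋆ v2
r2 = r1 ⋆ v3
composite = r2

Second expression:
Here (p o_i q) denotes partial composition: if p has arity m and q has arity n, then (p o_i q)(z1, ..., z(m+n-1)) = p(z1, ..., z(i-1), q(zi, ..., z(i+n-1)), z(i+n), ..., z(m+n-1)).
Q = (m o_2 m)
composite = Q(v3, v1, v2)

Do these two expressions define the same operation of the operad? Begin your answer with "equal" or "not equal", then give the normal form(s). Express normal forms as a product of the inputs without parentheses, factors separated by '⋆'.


not equal; first: v1 ⋆ v2 ⋆ v3; second: v3 ⋆ v1 ⋆ v2

The first expression, normalized: v1 ⋆ v2 ⋆ v3
The second expression, normalized: v3 ⋆ v1 ⋆ v2
The normal forms differ: not equal.
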